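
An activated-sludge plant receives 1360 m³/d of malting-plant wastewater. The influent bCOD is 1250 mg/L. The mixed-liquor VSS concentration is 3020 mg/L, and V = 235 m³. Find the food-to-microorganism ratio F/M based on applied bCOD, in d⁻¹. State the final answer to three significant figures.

Food-to-microorganism ratio F/M = Q S₀ / (V X) = 1360 × 1250 / (235.0 × 3020) = 2.395 d⁻¹.

F/M ≈ 2.40 d⁻¹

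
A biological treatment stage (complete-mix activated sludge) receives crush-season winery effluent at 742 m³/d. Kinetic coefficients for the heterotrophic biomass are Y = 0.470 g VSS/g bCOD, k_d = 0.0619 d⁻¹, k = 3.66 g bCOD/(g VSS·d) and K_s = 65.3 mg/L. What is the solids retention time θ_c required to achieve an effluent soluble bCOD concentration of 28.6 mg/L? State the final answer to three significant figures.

From 1/θ_c = Y·k·S/(K_s + S) − k_d: Y·k·S/(K_s+S) = 0.470 × 3.66 × 28.6 / (65.3 + 28.6) = 0.5239 d⁻¹.
Then 1/θ_c = μ − k_d = 0.5239 − 0.0619 = 0.4620 d⁻¹, giving θ_c = 2.164 d.

θ_c ≈ 2.16 d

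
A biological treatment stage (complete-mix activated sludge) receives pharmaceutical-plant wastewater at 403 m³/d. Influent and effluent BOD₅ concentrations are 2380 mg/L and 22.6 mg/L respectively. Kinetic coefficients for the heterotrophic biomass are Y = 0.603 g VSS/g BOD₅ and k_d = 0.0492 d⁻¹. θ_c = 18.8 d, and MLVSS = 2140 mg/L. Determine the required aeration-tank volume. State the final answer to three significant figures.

From the SRT design equation V = Y Q (S₀−S) θ_c / [X (1 + k_d θ_c)] = 0.603 × 403 × (2380 − 22.6) × 18.8 / [2140 × (1 + 0.0492 × 18.8)] = 1.08×10^7 / 4119 = 2614 m³.

V ≈ 2610 m³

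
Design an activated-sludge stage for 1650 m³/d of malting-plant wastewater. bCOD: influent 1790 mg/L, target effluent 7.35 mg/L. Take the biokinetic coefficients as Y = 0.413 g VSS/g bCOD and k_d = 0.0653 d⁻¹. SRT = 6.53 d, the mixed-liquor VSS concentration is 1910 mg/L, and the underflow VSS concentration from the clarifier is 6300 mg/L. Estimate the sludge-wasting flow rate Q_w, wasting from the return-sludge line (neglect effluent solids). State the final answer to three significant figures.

Q_w ≈ 135 m³/d

From the SRT design equation V = Y Q (S₀−S) θ_c / [X (1 + k_d θ_c)] = 0.413 × 1650 × (1790 − 7.35) × 6.53 / [1910 × (1 + 0.0653 × 6.53)] = 7.93×10^6 / 2724 = 2912 m³.
θ_c = V·X/(Q_w·X_r) when wasting from the recycle, so Q_w = V·X/(θ_c·X_r) = 2912 × 1910 / (6.53 × 6300) = 135.2 m³/d.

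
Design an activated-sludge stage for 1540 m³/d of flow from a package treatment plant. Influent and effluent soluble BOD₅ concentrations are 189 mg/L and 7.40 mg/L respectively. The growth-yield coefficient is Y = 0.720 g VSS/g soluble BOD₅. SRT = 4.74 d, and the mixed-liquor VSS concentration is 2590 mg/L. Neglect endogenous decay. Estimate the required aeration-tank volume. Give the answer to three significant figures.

Biomass mass balance (decay neglected): V·X = Y·Q·(S₀ − S)·θ_c, so V = 0.720 × 1540 × (189 − 7.40) × 4.74 / 2590 = 368.5 m³.

V ≈ 369 m³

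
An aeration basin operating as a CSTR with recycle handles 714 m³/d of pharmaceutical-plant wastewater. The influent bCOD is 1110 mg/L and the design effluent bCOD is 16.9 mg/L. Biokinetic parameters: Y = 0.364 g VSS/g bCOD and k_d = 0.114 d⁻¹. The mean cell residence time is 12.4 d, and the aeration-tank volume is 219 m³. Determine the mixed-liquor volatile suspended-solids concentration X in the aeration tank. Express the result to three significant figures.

X ≈ 6660 mg/L

From V·X·(1 + k_d·θ_c) = Y·Q·(S₀ − S)·θ_c: X = 0.364 × 714 × (1110 − 16.9) × 12.4 / [219 × (1 + 0.114 × 12.4)] = 6665 mg/L.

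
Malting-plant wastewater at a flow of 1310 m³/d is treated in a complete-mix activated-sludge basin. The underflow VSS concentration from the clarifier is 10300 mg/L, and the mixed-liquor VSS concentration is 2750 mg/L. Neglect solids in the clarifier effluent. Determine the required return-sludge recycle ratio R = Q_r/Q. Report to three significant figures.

Solids balance on the clarifier gives (1+R)X = R·X_r, so R = X/(X_r − X) = 2750 / (10300 − 2750) = 0.3642.

R ≈ 0.364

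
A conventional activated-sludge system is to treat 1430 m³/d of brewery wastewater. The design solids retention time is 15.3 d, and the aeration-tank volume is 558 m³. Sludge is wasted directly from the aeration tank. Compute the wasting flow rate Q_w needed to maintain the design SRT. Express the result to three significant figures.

Q_w ≈ 36.5 m³/d

For wasting at MLVSS concentration, Q_w = V/θ_c = 558.0/15.3 = 36.47 m³/d.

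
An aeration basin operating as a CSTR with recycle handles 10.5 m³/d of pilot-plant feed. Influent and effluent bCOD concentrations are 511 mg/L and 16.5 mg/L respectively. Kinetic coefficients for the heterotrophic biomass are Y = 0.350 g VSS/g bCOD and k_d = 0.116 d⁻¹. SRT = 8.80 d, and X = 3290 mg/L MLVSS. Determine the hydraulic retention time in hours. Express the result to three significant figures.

τ ≈ 5.50 h

Rearranging the biomass balance for a CMAS with decay, V = Y·Q·ΔS·θ_c / [X·(1+k_d θ_c)] = 0.350 × 10.5 × (511 − 16.5) × 8.80 / [3290 × (1 + 0.116 × 8.80)] = 1.6×10^4 / 6648 = 2.405 m³.
τ = V/Q = 2.405/10.5 = 0.2291 d, or 5.498 h.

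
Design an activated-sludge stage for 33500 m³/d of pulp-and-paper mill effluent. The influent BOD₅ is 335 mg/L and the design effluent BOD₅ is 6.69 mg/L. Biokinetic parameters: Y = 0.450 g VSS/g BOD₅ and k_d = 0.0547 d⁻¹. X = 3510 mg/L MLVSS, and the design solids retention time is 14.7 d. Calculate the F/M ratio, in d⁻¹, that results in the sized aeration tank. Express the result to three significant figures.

F/M ≈ 0.278 d⁻¹

Steady-state biomass mass balance: V·X·(1 + k_d·θ_c) = Y·Q·(S₀ − S)·θ_c, so V = 0.450 × 33500 × (335 − 6.69) × 14.7 / [3510 × (1 + 0.0547 × 14.7)] = 7.28×10^7 / 6332 = 11489 m³.
Food-to-microorganism ratio F/M = Q S₀ / (V X) = 33500 × 335 / (11489 × 3510) = 0.2783 d⁻¹.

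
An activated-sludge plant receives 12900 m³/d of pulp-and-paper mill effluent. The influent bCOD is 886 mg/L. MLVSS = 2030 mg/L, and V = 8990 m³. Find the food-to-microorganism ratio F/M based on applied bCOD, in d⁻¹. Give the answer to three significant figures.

F/M ≈ 0.626 d⁻¹

Food-to-microorganism ratio F/M = Q S₀ / (V X) = 12900 × 886 / (8990 × 2030) = 0.6263 d⁻¹.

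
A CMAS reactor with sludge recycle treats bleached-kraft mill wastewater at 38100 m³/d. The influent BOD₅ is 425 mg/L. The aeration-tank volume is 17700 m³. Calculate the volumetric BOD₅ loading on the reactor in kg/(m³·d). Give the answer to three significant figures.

L_v = Q S₀ / V = 38100 × 425 × 10⁻³ / 17700 = 0.9148 kg/(m³·d).

L_v ≈ 0.915 kg BOD₅/(m³·d)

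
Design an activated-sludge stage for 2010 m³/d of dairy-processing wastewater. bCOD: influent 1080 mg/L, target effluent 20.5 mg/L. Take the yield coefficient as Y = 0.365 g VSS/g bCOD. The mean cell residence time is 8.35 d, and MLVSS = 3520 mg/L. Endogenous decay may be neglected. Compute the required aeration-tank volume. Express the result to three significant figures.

V ≈ 1840 m³

Biomass mass balance (decay neglected): V·X = Y·Q·(S₀ − S)·θ_c, so V = 0.365 × 2010 × (1080 − 20.5) × 8.35 / 3520 = 1844 m³.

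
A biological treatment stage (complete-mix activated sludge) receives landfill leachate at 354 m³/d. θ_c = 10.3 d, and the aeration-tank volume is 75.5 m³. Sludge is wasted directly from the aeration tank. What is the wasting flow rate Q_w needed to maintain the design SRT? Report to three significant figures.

Q_w ≈ 7.33 m³/d

Wasting from the aeration tank: Q_w = V / θ_c = 75.50 / 10.3 = 7.330 m³/d.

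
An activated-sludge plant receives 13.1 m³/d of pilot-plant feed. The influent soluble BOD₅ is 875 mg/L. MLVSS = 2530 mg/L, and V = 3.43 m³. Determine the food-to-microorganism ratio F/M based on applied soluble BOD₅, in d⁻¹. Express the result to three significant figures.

F/M = Q·S₀ / (V·X) = 13.1 × 875 / (3.430 × 2530) = 1.321 g soluble BOD₅·(g VSS·d)⁻¹.

F/M ≈ 1.32 d⁻¹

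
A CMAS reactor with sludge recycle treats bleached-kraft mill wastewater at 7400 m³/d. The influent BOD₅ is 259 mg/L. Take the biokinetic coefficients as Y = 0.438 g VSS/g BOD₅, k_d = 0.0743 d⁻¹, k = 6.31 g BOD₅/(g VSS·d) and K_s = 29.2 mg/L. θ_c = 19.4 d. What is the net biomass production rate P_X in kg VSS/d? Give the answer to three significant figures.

P_X ≈ 342 kg VSS/d

From the Monod/SRT balance for a CMAS, S = K_s·(1+k_d θ_c)/[θ_c·(Y k − k_d) − 1] = 29.2 × (1 + 0.0743 × 19.4) / [19.4 × (0.438 × 6.31 − 0.0743) − 1] = 71.29 / 51.18 = 1.393 mg/L.
Correct the yield for decay: Y_obs = Y/(1 + k_d θ_c) = 0.438 / (1 + 0.0743 × 19.4) = 0.438 / 2.441 = 0.1794.
Q·(S₀ − S) = 7400 × (259 − 1.39) × 10⁻³ = 1906 kg/d removed.
Biomass produced: P_X = Y_obs·Q·ΔS = 0.1794 × 1906 ≈ 342.0 kg VSS/d.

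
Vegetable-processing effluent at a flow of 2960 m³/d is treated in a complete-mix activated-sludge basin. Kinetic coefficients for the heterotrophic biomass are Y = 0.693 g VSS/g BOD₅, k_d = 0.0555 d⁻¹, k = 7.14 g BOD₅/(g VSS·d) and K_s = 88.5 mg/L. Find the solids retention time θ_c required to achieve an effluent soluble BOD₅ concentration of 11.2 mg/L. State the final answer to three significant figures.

Specific growth rate at S = 11.2 mg/L: μ = YkS/(K_s+S) = 0.693·7.14·11.2/(88.5+11.2) = 0.5558 d⁻¹.
Then 1/θ_c = μ − k_d = 0.5558 − 0.0555 = 0.5003 d⁻¹, giving θ_c = 1.999 d.

θ_c ≈ 2.00 d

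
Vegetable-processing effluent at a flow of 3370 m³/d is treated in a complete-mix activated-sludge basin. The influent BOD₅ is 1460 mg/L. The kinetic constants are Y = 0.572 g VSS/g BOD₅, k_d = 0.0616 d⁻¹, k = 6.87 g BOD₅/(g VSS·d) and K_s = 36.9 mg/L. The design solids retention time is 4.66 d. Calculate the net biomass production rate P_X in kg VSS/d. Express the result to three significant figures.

P_X ≈ 2180 kg VSS/d

Effluent substrate depends only on kinetics and SRT: S = K_s(1 + k_d θ_c) / [θ_c(Yk − k_d) − 1] = 36.9 × (1 + 0.0616 × 4.66) / [4.66 × (0.572 × 6.87 − 0.0616) − 1] = 47.49 / 17.03 = 2.790 mg/L.
Observed yield with endogenous decay: Y_obs = Y / (1 + k_d·θ_c) = 0.572 / (1 + 0.0616 × 4.66) = 0.572 / 1.287 = 0.4444 g VSS/g BOD₅.
Q·(S₀ − S) = 3370 × (1460 − 2.79) × 10⁻³ = 4911 kg/d removed.
So the net sludge growth is P_X = 0.4444 × 4911 = 2182 kg VSS/d.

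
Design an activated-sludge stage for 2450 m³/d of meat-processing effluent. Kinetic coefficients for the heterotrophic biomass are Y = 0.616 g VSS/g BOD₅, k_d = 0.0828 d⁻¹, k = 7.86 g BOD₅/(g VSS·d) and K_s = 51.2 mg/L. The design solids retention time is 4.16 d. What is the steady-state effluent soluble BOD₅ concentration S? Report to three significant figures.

S ≈ 3.66 mg/L

From the Monod/SRT balance for a CMAS, S = K_s·(1+k_d θ_c)/[θ_c·(Y k − k_d) − 1] = 51.2 × (1 + 0.0828 × 4.16) / [4.16 × (0.616 × 7.86 − 0.0828) − 1] = 68.84 / 18.80 = 3.662 mg/L.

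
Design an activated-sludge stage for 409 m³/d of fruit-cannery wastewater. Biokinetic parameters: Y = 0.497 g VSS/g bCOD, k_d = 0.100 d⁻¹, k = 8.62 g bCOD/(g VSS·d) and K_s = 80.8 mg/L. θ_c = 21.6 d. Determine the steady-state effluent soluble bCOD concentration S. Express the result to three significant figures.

For a completely mixed reactor with recycle the Lawrence–McCarty relation gives S = K_s·(1 + k_d·θ_c) / [θ_c·(Y·k − k_d) − 1] = 80.8 × (1 + 0.100 × 21.6) / [21.6 × (0.497 × 8.62 − 0.100) − 1] = 255.3 / 89.38 = 2.857 mg/L.

S ≈ 2.86 mg/L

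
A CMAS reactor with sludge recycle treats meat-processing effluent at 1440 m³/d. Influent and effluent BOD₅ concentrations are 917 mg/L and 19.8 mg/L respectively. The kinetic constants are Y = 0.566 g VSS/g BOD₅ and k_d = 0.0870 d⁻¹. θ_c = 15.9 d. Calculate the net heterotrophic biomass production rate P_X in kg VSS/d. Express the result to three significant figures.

Observed yield with endogenous decay: Y_obs = Y / (1 + k_d·θ_c) = 0.566 / (1 + 0.0870 × 15.9) = 0.566 / 2.383 = 0.2375 g VSS/g BOD₅.
Mass of BOD₅ removed per day: Q(S₀ − S) = 1440 × 897.2 g/m³ = 1292 kg/d.
P_X = Y_obs · Q(S₀ − S) = 0.2375 × 1292 = 306.8 kg VSS/d.

P_X ≈ 307 kg VSS/d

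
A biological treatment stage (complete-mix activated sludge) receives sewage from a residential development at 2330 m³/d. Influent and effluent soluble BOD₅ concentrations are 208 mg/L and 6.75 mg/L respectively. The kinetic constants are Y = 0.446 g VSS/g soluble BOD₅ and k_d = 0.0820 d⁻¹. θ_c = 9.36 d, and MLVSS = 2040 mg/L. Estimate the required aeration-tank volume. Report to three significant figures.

Rearranging the biomass balance for a CMAS with decay, V = Y·Q·ΔS·θ_c / [X·(1+k_d θ_c)] = 0.446 × 2330 × (208 − 6.75) × 9.36 / [2040 × (1 + 0.0820 × 9.36)] = 1.96×10^6 / 3606 = 542.9 m³.

V ≈ 543 m³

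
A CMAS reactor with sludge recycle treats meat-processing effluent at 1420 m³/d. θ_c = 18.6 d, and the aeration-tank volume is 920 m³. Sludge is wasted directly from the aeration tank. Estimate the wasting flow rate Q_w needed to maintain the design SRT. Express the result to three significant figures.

Q_w ≈ 49.5 m³/d

With mixed-liquor wasting, θ_c = V/Q_w, so Q_w = V/θ_c = 920.0/18.6 = 49.46 m³/d.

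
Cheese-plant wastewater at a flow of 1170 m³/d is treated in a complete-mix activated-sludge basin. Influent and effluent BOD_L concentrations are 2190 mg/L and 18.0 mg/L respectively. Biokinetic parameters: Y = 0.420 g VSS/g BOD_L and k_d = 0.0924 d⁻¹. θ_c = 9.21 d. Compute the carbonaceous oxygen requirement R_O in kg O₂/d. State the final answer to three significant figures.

The observed yield is Y_obs = Y/(1 + k_d·θ_c) = 0.420 / (1 + 0.0924 × 9.21) = 0.420 / 1.851 = 0.2269 g VSS per g BOD_L removed.
Mass of BOD_L removed per day: Q(S₀ − S) = 1170 × 2172 g/m³ = 2541 kg/d.
Biomass synthesised: P_X = Y_obs × 2541 = 576.6 kg VSS/d.
R_O = Q·(S₀ − S) − 1.42·P_X = 2541 − 1.42 × 576.6 = 1722 kg O₂/d.

R_O ≈ 1720 kg O₂/d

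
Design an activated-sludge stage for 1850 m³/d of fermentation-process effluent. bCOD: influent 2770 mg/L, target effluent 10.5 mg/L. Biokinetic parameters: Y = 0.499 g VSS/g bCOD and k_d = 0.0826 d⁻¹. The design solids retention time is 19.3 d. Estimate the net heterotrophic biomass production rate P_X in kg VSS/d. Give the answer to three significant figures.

P_X ≈ 982 kg VSS/d

The observed yield is Y_obs = Y/(1 + k_d·θ_c) = 0.499 / (1 + 0.0826 × 19.3) = 0.499 / 2.594 = 0.1924 g VSS per g bCOD removed.
Mass of bCOD removed per day: Q(S₀ − S) = 1850 × 2760 g/m³ = 5105 kg/d.
Biomass produced: P_X = Y_obs·Q·ΔS = 0.1924 × 5105 ≈ 982.0 kg VSS/d.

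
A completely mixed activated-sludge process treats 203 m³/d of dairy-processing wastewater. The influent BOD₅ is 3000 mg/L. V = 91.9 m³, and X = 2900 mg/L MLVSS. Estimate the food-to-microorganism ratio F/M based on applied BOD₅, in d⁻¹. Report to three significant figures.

F/M ≈ 2.29 d⁻¹

F/M = applied load / biomass = Q·S₀/(V·X) = 203 × 3000 / (91.90 × 2900) = 2.285 d⁻¹.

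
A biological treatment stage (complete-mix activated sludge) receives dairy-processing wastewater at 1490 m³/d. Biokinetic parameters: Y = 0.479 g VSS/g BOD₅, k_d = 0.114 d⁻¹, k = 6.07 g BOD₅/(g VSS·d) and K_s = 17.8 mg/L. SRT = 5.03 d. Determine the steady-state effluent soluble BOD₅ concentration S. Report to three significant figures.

Effluent substrate depends only on kinetics and SRT: S = K_s(1 + k_d θ_c) / [θ_c(Yk − k_d) − 1] = 17.8 × (1 + 0.114 × 5.03) / [5.03 × (0.479 × 6.07 − 0.114) − 1] = 28.01 / 13.05 = 2.146 mg/L.

S ≈ 2.15 mg/L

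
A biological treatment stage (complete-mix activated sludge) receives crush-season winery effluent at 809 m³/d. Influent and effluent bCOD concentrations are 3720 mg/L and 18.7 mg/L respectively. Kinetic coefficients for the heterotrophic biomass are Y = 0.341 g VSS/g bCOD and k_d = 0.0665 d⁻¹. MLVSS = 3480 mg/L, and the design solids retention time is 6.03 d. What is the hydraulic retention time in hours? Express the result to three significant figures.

Rearranging the biomass balance for a CMAS with decay, V = Y·Q·ΔS·θ_c / [X·(1+k_d θ_c)] = 0.341 × 809 × (3720 − 18.7) × 6.03 / [3480 × (1 + 0.0665 × 6.03)] = 6.16×10^6 / 4875 = 1263 m³.
HRT = V/Q = 1263 m³ / 809 m³·d⁻¹ = 1.561 d × 24 = 37.46 h.

τ ≈ 37.5 h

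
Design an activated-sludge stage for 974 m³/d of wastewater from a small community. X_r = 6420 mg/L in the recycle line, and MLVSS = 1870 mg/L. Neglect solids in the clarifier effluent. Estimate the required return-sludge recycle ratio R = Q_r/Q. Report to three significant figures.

Mass balance around the secondary clarifier (neglecting effluent solids): R = X / (X_r − X) = 1870 / (6420 − 1870) = 0.4110.

R ≈ 0.411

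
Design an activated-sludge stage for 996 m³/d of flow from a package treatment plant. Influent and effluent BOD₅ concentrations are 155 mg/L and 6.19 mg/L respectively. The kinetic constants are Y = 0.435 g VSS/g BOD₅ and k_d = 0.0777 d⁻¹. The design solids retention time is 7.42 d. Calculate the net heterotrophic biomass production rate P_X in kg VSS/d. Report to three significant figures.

Observed yield with endogenous decay: Y_obs = Y / (1 + k_d·θ_c) = 0.435 / (1 + 0.0777 × 7.42) = 0.435 / 1.577 = 0.2759 g VSS/g BOD₅.
Mass of BOD₅ removed per day: Q(S₀ − S) = 996 × 148.8 g/m³ = 148.2 kg/d.
P_X = Y_obs · Q(S₀ − S) = 0.2759 × 148.2 = 40.90 kg VSS/d.

P_X ≈ 40.9 kg VSS/d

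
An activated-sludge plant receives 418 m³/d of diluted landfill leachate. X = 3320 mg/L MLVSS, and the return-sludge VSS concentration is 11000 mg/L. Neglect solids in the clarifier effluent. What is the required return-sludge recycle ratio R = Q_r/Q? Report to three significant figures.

R = Q_r/Q = X/(X_r − X) = 3320 / (11000 − 3320) = 0.4323.

R ≈ 0.432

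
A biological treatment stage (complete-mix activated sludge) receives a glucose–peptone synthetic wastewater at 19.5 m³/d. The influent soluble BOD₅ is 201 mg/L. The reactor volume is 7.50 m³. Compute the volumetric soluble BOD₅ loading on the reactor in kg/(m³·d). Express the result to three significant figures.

L_v = Q S₀ / V = 19.5 × 201 × 10⁻³ / 7.500 = 0.5226 kg/(m³·d).

L_v ≈ 0.523 kg soluble BOD₅/(m³·d)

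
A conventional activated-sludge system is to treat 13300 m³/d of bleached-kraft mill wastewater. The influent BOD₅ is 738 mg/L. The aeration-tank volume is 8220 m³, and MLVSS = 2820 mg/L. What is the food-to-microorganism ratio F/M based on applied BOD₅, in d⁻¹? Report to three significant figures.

F/M ≈ 0.423 d⁻¹

Food-to-microorganism ratio F/M = Q S₀ / (V X) = 13300 × 738 / (8220 × 2820) = 0.4234 d⁻¹.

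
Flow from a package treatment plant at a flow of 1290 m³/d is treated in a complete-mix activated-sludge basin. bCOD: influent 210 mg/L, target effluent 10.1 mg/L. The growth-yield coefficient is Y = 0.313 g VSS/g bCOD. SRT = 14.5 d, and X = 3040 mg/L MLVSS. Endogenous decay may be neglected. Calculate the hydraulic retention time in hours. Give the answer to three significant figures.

With k_d = 0 the design equation reduces to V = Y Q (S₀−S) θ_c / X = 0.313 × 1290 × (210 − 10.1) × 14.5 / 3040 = 385.0 m³.
τ = V/Q = 385.0/1290 = 0.2984 d, or 7.162 h.

τ ≈ 7.16 h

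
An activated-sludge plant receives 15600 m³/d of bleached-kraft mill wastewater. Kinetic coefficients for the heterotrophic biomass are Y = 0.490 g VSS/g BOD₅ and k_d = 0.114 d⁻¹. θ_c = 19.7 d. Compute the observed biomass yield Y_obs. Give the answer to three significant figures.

Observed yield with endogenous decay: Y_obs = Y / (1 + k_d·θ_c) = 0.490 / (1 + 0.114 × 19.7) = 0.490 / 3.246 = 0.1510 g VSS/g BOD₅.

Y_obs ≈ 0.151 g VSS/g BOD₅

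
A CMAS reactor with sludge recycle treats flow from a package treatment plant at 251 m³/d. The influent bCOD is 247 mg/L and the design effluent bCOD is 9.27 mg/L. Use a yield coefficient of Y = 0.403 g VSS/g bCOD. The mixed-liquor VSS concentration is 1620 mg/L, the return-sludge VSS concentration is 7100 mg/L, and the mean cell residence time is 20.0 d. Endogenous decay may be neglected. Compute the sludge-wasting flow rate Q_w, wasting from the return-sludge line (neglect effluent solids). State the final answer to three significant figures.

Q_w ≈ 3.39 m³/d

Biomass mass balance (decay neglected): V·X = Y·Q·(S₀ − S)·θ_c, so V = 0.403 × 251 × (247 − 9.27) × 20.0 / 1620 = 296.9 m³.
θ_c = V·X/(Q_w·X_r) when wasting from the recycle, so Q_w = V·X/(θ_c·X_r) = 296.9 × 1620 / (20.0 × 7100) = 3.387 m³/d.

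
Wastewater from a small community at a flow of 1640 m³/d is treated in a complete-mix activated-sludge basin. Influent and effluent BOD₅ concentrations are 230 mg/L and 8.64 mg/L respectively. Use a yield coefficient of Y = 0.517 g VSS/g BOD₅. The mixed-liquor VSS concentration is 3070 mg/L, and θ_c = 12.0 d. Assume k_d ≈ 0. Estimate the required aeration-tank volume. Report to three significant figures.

V ≈ 734 m³

Biomass mass balance (decay neglected): V·X = Y·Q·(S₀ − S)·θ_c, so V = 0.517 × 1640 × (230 − 8.64) × 12.0 / 3070 = 733.6 m³.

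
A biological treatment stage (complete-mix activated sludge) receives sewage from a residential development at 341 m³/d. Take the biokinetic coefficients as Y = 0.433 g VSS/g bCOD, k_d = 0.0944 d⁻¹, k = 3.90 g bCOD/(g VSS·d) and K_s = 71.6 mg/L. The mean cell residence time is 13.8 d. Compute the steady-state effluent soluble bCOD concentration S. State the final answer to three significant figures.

From the Monod/SRT balance for a CMAS, S = K_s·(1+k_d θ_c)/[θ_c·(Y k − k_d) − 1] = 71.6 × (1 + 0.0944 × 13.8) / [13.8 × (0.433 × 3.90 − 0.0944) − 1] = 164.9 / 21.00 = 7.851 mg/L.

S ≈ 7.85 mg/L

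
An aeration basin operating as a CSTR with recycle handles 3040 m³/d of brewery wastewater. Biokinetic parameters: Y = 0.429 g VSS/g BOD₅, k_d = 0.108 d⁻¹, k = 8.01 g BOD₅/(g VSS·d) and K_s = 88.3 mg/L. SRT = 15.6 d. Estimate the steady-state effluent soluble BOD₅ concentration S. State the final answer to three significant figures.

S ≈ 4.66 mg/L

For a completely mixed reactor with recycle the Lawrence–McCarty relation gives S = K_s·(1 + k_d·θ_c) / [θ_c·(Y·k − k_d) − 1] = 88.3 × (1 + 0.108 × 15.6) / [15.6 × (0.429 × 8.01 − 0.108) − 1] = 237.1 / 50.92 = 4.656 mg/L.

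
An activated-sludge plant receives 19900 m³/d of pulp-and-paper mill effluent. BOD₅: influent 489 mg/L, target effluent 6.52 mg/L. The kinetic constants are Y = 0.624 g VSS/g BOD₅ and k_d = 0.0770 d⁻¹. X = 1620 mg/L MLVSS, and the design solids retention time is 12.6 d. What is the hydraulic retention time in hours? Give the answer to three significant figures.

Steady-state biomass mass balance: V·X·(1 + k_d·θ_c) = Y·Q·(S₀ − S)·θ_c, so V = 0.624 × 19900 × (489 − 6.52) × 12.6 / [1620 × (1 + 0.0770 × 12.6)] = 7.55×10^7 / 3192 = 23652 m³.
τ = V/Q = 23652/19900 = 1.189 d, or 28.52 h.

τ ≈ 28.5 h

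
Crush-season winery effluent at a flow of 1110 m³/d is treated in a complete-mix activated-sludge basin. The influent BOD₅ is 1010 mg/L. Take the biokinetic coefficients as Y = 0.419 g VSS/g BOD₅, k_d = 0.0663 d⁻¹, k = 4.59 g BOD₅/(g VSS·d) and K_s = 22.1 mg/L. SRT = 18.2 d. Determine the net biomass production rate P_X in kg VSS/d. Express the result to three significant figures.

For a completely mixed reactor with recycle the Lawrence–McCarty relation gives S = K_s·(1 + k_d·θ_c) / [θ_c·(Y·k − k_d) − 1] = 22.1 × (1 + 0.0663 × 18.2) / [18.2 × (0.419 × 4.59 − 0.0663) − 1] = 48.77 / 32.80 = 1.487 mg/L.
Y_obs = Y / (1 + k_d θ_c) = 0.419 / (1 + 0.0663 × 18.2) = 0.419 / 2.207 = 0.1899.
Q·(S₀ − S) = 1110 × (1010 − 1.49) × 10⁻³ = 1119 kg/d removed.
Biomass produced: P_X = Y_obs·Q·ΔS = 0.1899 × 1119 ≈ 212.6 kg VSS/d.

P_X ≈ 213 kg VSS/d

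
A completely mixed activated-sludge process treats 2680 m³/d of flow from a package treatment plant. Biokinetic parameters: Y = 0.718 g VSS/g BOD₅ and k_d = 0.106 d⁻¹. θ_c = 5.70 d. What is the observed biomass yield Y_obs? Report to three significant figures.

Y_obs ≈ 0.448 g VSS/g BOD₅

The observed yield is Y_obs = Y/(1 + k_d·θ_c) = 0.718 / (1 + 0.106 × 5.70) = 0.718 / 1.604 = 0.4476 g VSS per g BOD₅ removed.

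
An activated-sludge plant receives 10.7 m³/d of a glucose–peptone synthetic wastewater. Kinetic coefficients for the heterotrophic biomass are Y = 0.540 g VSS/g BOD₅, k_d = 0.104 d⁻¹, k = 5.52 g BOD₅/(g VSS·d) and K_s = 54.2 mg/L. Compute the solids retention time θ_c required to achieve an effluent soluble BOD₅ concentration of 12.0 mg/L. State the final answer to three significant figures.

θ_c ≈ 2.29 d

From 1/θ_c = Y·k·S/(K_s + S) − k_d: Y·k·S/(K_s+S) = 0.540 × 5.52 × 12.0 / (54.2 + 12.0) = 0.5403 d⁻¹.
1/θ_c = 0.5403 − 0.104 = 0.4363 d⁻¹, so θ_c = 2.292 d.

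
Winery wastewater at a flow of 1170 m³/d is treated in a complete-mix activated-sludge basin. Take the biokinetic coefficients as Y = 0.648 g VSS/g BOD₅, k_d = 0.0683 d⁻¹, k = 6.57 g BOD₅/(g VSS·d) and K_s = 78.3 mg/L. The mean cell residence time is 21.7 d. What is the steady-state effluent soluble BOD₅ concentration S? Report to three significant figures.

S ≈ 2.16 mg/L

Effluent substrate depends only on kinetics and SRT: S = K_s(1 + k_d θ_c) / [θ_c(Yk − k_d) − 1] = 78.3 × (1 + 0.0683 × 21.7) / [21.7 × (0.648 × 6.57 − 0.0683) − 1] = 194.3 / 89.90 = 2.162 mg/L.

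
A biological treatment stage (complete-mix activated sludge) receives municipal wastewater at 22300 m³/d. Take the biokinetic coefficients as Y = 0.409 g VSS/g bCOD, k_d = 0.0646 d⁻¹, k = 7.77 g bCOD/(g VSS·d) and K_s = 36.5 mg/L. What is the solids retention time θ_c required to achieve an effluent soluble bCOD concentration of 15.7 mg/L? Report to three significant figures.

From 1/θ_c = Y·k·S/(K_s + S) − k_d: Y·k·S/(K_s+S) = 0.409 × 7.77 × 15.7 / (36.5 + 15.7) = 0.9558 d⁻¹.
Then 1/θ_c = μ − k_d = 0.9558 − 0.0646 = 0.8912 d⁻¹, giving θ_c = 1.122 d.

θ_c ≈ 1.12 d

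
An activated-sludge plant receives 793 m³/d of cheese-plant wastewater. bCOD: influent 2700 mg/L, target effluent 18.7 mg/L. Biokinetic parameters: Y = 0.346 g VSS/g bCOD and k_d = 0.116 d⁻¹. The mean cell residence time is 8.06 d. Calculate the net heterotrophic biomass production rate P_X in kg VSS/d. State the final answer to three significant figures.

P_X ≈ 380 kg VSS/d

Y_obs = Y / (1 + k_d θ_c) = 0.346 / (1 + 0.116 × 8.06) = 0.346 / 1.935 = 0.1788.
Q·(S₀ − S) = 793 × (2700 − 18.7) × 10⁻³ = 2126 kg/d removed.
Biomass produced: P_X = Y_obs·Q·ΔS = 0.1788 × 2126 ≈ 380.2 kg VSS/d.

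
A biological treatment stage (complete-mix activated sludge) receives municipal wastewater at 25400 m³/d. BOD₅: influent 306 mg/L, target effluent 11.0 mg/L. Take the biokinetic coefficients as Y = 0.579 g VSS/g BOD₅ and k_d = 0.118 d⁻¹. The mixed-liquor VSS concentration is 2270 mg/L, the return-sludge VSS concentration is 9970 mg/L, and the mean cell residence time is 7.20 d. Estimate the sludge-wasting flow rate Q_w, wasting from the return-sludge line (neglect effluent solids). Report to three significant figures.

Q_w ≈ 235 m³/d

Rearranging the biomass balance for a CMAS with decay, V = Y·Q·ΔS·θ_c / [X·(1+k_d θ_c)] = 0.579 × 25400 × (306 − 11.0) × 7.20 / [2270 × (1 + 0.118 × 7.20)] = 3.12×10^7 / 4199 = 7440 m³.
Q_w = (V·X)/(θ_c X_r) = 7440 × 2270 / (7.20 × 9970) = 235.3 m³/d.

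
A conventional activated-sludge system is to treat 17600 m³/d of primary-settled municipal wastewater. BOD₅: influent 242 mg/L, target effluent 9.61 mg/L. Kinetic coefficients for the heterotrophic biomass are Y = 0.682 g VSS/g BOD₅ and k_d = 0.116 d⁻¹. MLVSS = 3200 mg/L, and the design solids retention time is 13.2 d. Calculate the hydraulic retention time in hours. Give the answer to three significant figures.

τ ≈ 6.20 h

From the SRT design equation V = Y Q (S₀−S) θ_c / [X (1 + k_d θ_c)] = 0.682 × 17600 × (242 − 9.61) × 13.2 / [3200 × (1 + 0.116 × 13.2)] = 3.68×10^7 / 8100 = 4546 m³.
Hydraulic retention time τ = V/Q = 4546 / 17600 = 0.2583 d = 6.199 h.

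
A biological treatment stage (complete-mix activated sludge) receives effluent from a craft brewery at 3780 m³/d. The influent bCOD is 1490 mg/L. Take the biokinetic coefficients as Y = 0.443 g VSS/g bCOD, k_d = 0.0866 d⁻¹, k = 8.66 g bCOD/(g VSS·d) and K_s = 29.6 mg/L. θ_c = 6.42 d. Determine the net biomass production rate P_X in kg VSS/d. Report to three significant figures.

From the Monod/SRT balance for a CMAS, S = K_s·(1+k_d θ_c)/[θ_c·(Y k − k_d) − 1] = 29.6 × (1 + 0.0866 × 6.42) / [6.42 × (0.443 × 8.66 − 0.0866) − 1] = 46.06 / 23.07 = 1.996 mg/L.
The observed yield is Y_obs = Y/(1 + k_d·θ_c) = 0.443 / (1 + 0.0866 × 6.42) = 0.443 / 1.556 = 0.2847 g VSS per g bCOD removed.
Substrate removed = Q·(S₀ − S) = 3780 m³/d × (1490 − 2.00) g/m³ = 5.62×10^6 g/d = 5625 kg/d.
P_X = Y_obs · Q(S₀ − S) = 0.2847 × 5625 = 1601 kg VSS/d.

P_X ≈ 1600 kg VSS/d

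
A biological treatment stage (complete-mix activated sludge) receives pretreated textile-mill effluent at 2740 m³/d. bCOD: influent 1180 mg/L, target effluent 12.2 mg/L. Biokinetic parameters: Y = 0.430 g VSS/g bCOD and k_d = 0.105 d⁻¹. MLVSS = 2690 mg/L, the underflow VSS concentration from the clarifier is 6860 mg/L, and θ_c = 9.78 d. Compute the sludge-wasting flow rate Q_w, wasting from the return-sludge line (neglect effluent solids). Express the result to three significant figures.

Q_w ≈ 99.0 m³/d

From the SRT design equation V = Y Q (S₀−S) θ_c / [X (1 + k_d θ_c)] = 0.430 × 2740 × (1180 − 12.2) × 9.78 / [2690 × (1 + 0.105 × 9.78)] = 1.35×10^7 / 5452 = 2468 m³.
Wasting from the return line (neglecting effluent solids): Q_w = V·X / (θ_c·X_r) = 2468 × 2690 / (9.78 × 6860) = 98.95 m³/d.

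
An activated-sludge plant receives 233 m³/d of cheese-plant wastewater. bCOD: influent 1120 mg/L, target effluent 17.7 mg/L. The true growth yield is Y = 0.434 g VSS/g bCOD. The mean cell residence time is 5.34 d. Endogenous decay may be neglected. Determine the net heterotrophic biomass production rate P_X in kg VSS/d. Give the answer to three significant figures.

No decay correction is needed, so Y_obs = Y = 0.434.
Substrate removed = Q·(S₀ − S) = 233 m³/d × (1120 − 17.7) g/m³ = 2.57×10^5 g/d = 256.8 kg/d.
Net biomass production P_X = Y_obs × Q·(S₀ − S) = 0.4340 × 256.8 = 111.5 kg VSS/d.

P_X ≈ 111 kg VSS/d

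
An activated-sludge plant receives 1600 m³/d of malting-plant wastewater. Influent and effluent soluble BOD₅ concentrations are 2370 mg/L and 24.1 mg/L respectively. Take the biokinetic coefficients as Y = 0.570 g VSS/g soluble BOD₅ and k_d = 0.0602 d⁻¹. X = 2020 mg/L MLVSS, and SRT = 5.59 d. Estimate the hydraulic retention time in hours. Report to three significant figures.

τ ≈ 66.4 h

Steady-state biomass mass balance: V·X·(1 + k_d·θ_c) = Y·Q·(S₀ − S)·θ_c, so V = 0.570 × 1600 × (2370 − 24.1) × 5.59 / [2020 × (1 + 0.0602 × 5.59)] = 1.2×10^7 / 2700 = 4430 m³.
Hydraulic retention time τ = V/Q = 4430 / 1600 = 2.769 d = 66.45 h.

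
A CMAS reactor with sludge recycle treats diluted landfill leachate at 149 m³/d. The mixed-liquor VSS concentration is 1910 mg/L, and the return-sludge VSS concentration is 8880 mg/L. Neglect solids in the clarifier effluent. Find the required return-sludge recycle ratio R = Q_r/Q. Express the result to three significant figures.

Mass balance around the secondary clarifier (neglecting effluent solids): R = X / (X_r − X) = 1910 / (8880 − 1910) = 0.2740.

R ≈ 0.274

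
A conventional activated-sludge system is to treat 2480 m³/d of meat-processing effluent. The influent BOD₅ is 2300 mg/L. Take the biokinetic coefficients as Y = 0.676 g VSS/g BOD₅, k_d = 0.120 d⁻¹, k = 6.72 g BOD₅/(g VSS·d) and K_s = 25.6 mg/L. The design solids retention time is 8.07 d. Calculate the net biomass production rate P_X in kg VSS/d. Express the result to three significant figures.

Effluent substrate depends only on kinetics and SRT: S = K_s(1 + k_d θ_c) / [θ_c(Yk − k_d) − 1] = 25.6 × (1 + 0.120 × 8.07) / [8.07 × (0.676 × 6.72 − 0.120) − 1] = 50.39 / 34.69 = 1.453 mg/L.
Y_obs = Y / (1 + k_d θ_c) = 0.676 / (1 + 0.120 × 8.07) = 0.676 / 1.968 = 0.3434.
Substrate removed = Q·(S₀ − S) = 2480 m³/d × (2300 − 1.45) g/m³ = 5.7×10^6 g/d = 5700 kg/d.
Net biomass production P_X = Y_obs × Q·(S₀ − S) = 0.3434 × 5700 = 1958 kg VSS/d.

P_X ≈ 1960 kg VSS/d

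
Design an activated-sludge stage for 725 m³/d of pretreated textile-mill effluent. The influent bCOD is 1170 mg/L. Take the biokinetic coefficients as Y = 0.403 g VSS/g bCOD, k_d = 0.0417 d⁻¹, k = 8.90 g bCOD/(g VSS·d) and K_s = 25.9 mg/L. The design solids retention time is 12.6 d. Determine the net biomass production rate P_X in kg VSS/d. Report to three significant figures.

P_X ≈ 224 kg VSS/d

From the Monod/SRT balance for a CMAS, S = K_s·(1+k_d θ_c)/[θ_c·(Y k − k_d) − 1] = 25.9 × (1 + 0.0417 × 12.6) / [12.6 × (0.403 × 8.90 − 0.0417) − 1] = 39.51 / 43.67 = 0.9048 mg/L.
Correct the yield for decay: Y_obs = Y/(1 + k_d θ_c) = 0.403 / (1 + 0.0417 × 12.6) = 0.403 / 1.525 = 0.2642.
ΔS = 1170 − 0.905 = 1169 mg/L, so the substrate removal rate is 725 × 1169/1000 = 847.6 kg bCOD/d.
P_X = Y_obs · Q(S₀ − S) = 0.2642 × 847.6 = 223.9 kg VSS/d.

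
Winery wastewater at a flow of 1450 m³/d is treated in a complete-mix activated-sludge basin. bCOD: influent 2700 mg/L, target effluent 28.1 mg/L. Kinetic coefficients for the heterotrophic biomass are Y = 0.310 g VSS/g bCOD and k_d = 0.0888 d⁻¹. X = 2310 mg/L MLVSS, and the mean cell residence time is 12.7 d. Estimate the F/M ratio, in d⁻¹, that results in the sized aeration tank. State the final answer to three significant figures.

From the SRT design equation V = Y Q (S₀−S) θ_c / [X (1 + k_d θ_c)] = 0.310 × 1450 × (2700 − 28.1) × 12.7 / [2310 × (1 + 0.0888 × 12.7)] = 1.53×10^7 / 4915 = 3103 m³.
Food-to-microorganism ratio F/M = Q S₀ / (V X) = 1450 × 2700 / (3103 × 2310) = 0.5461 d⁻¹.

F/M ≈ 0.546 d⁻¹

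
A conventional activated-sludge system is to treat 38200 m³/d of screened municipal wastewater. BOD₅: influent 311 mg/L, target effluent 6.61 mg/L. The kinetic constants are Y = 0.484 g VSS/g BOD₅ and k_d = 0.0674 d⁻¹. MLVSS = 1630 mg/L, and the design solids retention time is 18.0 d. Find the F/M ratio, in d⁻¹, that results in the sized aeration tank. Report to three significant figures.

F/M ≈ 0.260 d⁻¹

Steady-state biomass mass balance: V·X·(1 + k_d·θ_c) = Y·Q·(S₀ − S)·θ_c, so V = 0.484 × 38200 × (311 − 6.61) × 18.0 / [1630 × (1 + 0.0674 × 18.0)] = 1.01×10^8 / 3608 = 28080 m³.
F/M = Q·S₀ / (V·X) = 38200 × 311 / (28080 × 1630) = 0.2596 g BOD₅·(g VSS·d)⁻¹.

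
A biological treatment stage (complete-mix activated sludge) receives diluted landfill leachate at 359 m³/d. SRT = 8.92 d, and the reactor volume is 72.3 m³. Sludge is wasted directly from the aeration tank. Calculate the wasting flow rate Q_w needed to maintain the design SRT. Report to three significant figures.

Q_w ≈ 8.11 m³/d

With mixed-liquor wasting, θ_c = V/Q_w, so Q_w = V/θ_c = 72.30/8.92 = 8.105 m³/d.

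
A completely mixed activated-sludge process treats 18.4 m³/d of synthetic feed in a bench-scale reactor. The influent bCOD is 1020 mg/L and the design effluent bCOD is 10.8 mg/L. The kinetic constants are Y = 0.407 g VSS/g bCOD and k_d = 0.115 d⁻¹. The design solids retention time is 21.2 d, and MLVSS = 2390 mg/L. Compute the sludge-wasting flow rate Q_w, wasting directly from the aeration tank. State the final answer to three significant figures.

From the SRT design equation V = Y Q (S₀−S) θ_c / [X (1 + k_d θ_c)] = 0.407 × 18.4 × (1020 − 10.8) × 21.2 / [2390 × (1 + 0.115 × 21.2)] = 1.6×10^5 / 8217 = 19.50 m³.
For wasting at MLVSS concentration, Q_w = V/θ_c = 19.50/21.2 = 0.9198 m³/d.

Q_w ≈ 0.920 m³/d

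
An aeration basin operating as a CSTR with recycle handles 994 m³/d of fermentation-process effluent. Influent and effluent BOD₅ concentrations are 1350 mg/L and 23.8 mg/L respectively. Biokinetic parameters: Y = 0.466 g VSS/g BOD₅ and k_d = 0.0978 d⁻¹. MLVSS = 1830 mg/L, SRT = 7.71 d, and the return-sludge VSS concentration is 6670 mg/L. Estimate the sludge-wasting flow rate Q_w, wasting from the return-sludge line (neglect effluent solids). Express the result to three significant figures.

Steady-state biomass mass balance: V·X·(1 + k_d·θ_c) = Y·Q·(S₀ − S)·θ_c, so V = 0.466 × 994 × (1350 − 23.8) × 7.71 / [1830 × (1 + 0.0978 × 7.71)] = 4.74×10^6 / 3210 = 1476 m³.
Wasting from the return line (neglecting effluent solids): Q_w = V·X / (θ_c·X_r) = 1476 × 1830 / (7.71 × 6670) = 52.51 m³/d.

Q_w ≈ 52.5 m³/d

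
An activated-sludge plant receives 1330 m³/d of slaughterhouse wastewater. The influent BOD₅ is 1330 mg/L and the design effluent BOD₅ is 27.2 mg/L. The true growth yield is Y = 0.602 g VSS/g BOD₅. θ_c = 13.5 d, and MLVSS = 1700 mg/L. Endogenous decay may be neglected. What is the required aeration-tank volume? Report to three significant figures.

V ≈ 8280 m³

With k_d = 0 the design equation reduces to V = Y Q (S₀−S) θ_c / X = 0.602 × 1330 × (1330 − 27.2) × 13.5 / 1700 = 8283 m³.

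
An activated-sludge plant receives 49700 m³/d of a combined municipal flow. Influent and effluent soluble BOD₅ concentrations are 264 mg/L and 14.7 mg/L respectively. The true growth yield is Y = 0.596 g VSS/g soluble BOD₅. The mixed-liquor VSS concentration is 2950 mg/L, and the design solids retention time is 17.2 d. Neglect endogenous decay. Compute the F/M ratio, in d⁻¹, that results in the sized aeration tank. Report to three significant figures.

Biomass mass balance (decay neglected): V·X = Y·Q·(S₀ − S)·θ_c, so V = 0.596 × 49700 × (264 − 14.7) × 17.2 / 2950 = 43056 m³.
F/M = applied load / biomass = Q·S₀/(V·X) = 49700 × 264 / (43056 × 2950) = 0.1033 d⁻¹.

F/M ≈ 0.103 d⁻¹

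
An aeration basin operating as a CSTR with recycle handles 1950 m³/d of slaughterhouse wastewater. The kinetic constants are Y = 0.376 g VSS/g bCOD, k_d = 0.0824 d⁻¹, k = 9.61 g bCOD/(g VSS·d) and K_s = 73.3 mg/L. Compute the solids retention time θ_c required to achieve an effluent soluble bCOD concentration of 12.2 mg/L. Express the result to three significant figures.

Specific growth rate at S = 12.2 mg/L: μ = YkS/(K_s+S) = 0.376·9.61·12.2/(73.3+12.2) = 0.5156 d⁻¹.
Then 1/θ_c = μ − k_d = 0.5156 − 0.0824 = 0.4332 d⁻¹, giving θ_c = 2.308 d.

θ_c ≈ 2.31 d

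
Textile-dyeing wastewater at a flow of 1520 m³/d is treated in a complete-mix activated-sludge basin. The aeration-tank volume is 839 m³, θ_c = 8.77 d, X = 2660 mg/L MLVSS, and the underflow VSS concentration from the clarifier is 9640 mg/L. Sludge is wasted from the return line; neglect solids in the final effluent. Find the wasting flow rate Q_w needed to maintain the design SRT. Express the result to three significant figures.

Q_w ≈ 26.4 m³/d

Wasting from the return line (neglecting effluent solids): Q_w = V·X / (θ_c·X_r) = 839.0 × 2660 / (8.77 × 9640) = 26.40 m³/d.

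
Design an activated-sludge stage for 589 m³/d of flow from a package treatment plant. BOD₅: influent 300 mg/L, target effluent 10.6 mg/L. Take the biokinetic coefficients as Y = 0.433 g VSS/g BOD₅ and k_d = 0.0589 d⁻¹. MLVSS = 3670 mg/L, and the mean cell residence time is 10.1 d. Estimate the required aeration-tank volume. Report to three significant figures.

V ≈ 127 m³

Steady-state biomass mass balance: V·X·(1 + k_d·θ_c) = Y·Q·(S₀ − S)·θ_c, so V = 0.433 × 589 × (300 − 10.6) × 10.1 / [3670 × (1 + 0.0589 × 10.1)] = 7.45×10^5 / 5853 = 127.4 m³.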